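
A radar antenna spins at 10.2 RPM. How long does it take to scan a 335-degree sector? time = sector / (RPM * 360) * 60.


t = 335 / (10.2 * 360) * 60 = 5.47 s

5.47 s


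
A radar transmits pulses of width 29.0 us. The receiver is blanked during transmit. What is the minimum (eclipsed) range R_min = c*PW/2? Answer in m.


R_min = 3e8 * 29.0e-6 / 2 = 4350.0 m

4350.0 m


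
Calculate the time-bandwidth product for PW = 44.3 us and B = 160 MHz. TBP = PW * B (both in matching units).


TBP = 44.3 * 160 = 7088.0

7088.0


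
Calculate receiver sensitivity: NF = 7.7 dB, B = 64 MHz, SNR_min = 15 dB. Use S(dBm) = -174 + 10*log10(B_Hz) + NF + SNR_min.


10*log10(64000000.0) = 78.06
S = -174 + 78.06 + 7.7 + 15 = -73.2 dBm

-73.2 dBm


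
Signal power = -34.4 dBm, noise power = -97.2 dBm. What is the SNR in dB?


SNR = -34.4 - (-97.2) = 62.8 dB

62.8 dB


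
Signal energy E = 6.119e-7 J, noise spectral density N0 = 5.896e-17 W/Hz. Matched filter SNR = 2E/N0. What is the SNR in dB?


SNR_lin = 2 * 6.119e-7 / 5.896e-17 = 2.076e10
SNR_dB = 10*log10(2.076e10) = 103.2 dB

103.2 dB


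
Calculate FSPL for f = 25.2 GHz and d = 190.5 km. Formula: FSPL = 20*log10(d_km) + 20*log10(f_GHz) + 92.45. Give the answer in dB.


20*log10(190.5) = 45.6
20*log10(25.2) = 28.03
FSPL = 166.1 dB

166.1 dB


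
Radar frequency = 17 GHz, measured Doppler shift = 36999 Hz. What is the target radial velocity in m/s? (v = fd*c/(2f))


v = 36999 * 3e8 / (2 * 17000000000.0) = 326.5 m/s

326.5 m/s


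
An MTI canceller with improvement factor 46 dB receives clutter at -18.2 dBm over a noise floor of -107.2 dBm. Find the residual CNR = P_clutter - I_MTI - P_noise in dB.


CNR = -18.2 - 46 - (-107.2) = 43.0 dB

43.0 dB


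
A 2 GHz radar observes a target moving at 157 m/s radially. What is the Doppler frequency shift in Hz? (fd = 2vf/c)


fd = 2 * 157 * 2000000000.0 / 3e8 = 2093.3 Hz

2093.3 Hz


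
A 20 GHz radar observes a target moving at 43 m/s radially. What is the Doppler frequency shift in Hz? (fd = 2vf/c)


fd = 2 * 43 * 20000000000.0 / 3e8 = 5733.3 Hz

5733.3 Hz


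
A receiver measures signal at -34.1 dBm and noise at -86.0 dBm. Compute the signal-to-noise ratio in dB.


SNR = -34.1 - (-86.0) = 51.9 dB

51.9 dB


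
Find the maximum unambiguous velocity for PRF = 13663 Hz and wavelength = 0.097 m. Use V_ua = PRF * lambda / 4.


V_ua = 13663 * 0.097 / 4 = 331.3 m/s

331.3 m/s


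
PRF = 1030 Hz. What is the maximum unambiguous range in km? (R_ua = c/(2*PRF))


R_ua = 3e8 / (2 * 1030) = 145631.1 m = 145.6 km

145.6 km


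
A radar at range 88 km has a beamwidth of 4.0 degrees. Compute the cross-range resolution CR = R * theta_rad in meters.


BW_rad = 0.06981317
CR = 88000 * 0.06981317 = 6143.6 m

6143.6 m


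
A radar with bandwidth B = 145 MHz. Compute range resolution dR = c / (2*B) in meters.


dR = 3e8 / (2 * 145000000.0) = 1.03 m

1.03 m


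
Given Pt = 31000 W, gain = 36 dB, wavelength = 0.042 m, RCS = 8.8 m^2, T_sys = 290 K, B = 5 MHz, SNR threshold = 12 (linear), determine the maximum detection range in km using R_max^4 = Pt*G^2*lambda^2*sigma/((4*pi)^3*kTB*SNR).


G_lin = 10^(36/10) = 3981.071706
R^4 = 31000 * 3981.071706^2 * 0.042^2 * 8.8 / ((4*pi)^3 * 1.38e-23 * 290 * 5000000.0 * 12)
R^4 = 1.60061e19 m^4
R_max = (1.60061e19)^(1/4) = 63251.6 m = 63.3 km

63.3 km


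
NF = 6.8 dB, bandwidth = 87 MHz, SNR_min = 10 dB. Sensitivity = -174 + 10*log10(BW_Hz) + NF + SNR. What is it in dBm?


10*log10(87000000.0) = 79.4
S = -174 + 79.4 + 6.8 + 10 = -77.8 dBm

-77.8 dBm


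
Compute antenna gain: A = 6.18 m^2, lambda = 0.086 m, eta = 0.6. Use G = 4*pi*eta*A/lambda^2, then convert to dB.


G_linear = 4*pi*0.6*6.18/0.086^2 = 6300.18
G_dB = 10*log10(6300.18) = 38.0 dB

38.0 dB


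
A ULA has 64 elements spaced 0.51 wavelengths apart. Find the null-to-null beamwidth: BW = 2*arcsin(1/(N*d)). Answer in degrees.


1/(N*d) = 1/(64*0.51) = 0.030637
BW = 2*arcsin(0.030637) = 3.5 degrees

3.5 degrees


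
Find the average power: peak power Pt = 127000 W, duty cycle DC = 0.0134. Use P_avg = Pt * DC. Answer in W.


P_avg = 127000 * 0.0134 = 1701.8 W

1701.8 W


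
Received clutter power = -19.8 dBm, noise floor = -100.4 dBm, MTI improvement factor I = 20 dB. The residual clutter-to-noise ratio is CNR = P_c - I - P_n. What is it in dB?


CNR = -19.8 - 20 - (-100.4) = 60.6 dB

60.6 dB


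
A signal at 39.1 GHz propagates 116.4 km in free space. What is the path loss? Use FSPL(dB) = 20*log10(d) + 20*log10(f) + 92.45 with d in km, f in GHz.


20*log10(116.4) = 41.32
20*log10(39.1) = 31.84
FSPL = 165.6 dB

165.6 dB


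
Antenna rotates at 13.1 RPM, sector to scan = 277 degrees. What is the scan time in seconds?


t = 277 / (13.1 * 360) * 60 = 3.52 s

3.52 s


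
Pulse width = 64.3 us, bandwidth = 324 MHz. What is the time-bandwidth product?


TBP = 64.3 * 324 = 20833.2

20833.2


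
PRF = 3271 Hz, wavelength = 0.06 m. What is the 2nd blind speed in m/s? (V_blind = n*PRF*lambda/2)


V_blind = 2 * 3271 * 0.06 / 2 = 196.3 m/s

196.3 m/s


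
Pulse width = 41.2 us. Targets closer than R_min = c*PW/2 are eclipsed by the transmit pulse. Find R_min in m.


R_min = 3e8 * 41.2e-6 / 2 = 6180.0 m

6180.0 m


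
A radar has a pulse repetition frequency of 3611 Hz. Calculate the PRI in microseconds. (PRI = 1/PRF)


PRI = 1/3611 = 0.0002769316 s = 276.9 us

276.9 us


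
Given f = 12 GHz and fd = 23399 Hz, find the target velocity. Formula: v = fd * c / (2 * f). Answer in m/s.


v = 23399 * 3e8 / (2 * 12000000000.0) = 292.5 m/s

292.5 m/s


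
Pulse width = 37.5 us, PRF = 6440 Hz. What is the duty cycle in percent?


DC = 37.5e-6 * 6440 * 100 = 24.15%

24.15%


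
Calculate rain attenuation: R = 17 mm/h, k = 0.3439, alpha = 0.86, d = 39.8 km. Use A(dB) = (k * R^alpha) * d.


gamma = 0.3439 * 17^0.86 = 3.932043 dB/km
A = 3.932043 * 39.8 = 156.5 dB

156.5 dB


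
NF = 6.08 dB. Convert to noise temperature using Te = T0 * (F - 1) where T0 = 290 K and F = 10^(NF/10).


NF_lin = 10^(6.08/10) = 4.055085
Te = 290 * (4.055085 - 1) = 886.0 K

886.0 K


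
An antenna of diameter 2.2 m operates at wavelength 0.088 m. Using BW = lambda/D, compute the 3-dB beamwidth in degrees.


BW_rad = 0.088 / 2.2 = 0.04
BW_deg = 2.29 degrees

2.29 degrees


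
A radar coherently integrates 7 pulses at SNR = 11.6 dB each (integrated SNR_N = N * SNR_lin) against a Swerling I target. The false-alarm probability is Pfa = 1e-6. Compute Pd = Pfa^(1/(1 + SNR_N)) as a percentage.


SNR_lin = 10^(11.6/10) = 14.4544
SNR_N = 7 * 14.4544 = 101.1808
1/(1 + SNR_N) = 1/102.1808 = 0.0097866
Pd = (1e-6)^0.0097866 = 0.87354
Pd = 87.4%

87.4%


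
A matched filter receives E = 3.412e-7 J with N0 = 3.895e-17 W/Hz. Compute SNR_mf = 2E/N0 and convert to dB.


SNR_lin = 2 * 3.412e-7 / 3.895e-17 = 1.752e10
SNR_dB = 10*log10(1.752e10) = 102.4 dB

102.4 dB


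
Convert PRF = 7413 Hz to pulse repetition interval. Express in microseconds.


PRI = 1/7413 = 0.0001348982 s = 134.9 us

134.9 us


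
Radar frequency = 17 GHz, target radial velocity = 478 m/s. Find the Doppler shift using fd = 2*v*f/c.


fd = 2 * 478 * 17000000000.0 / 3e8 = 54173.3 Hz

54173.3 Hz


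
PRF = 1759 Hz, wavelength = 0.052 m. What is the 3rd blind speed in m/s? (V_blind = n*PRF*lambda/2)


V_blind = 3 * 1759 * 0.052 / 2 = 137.2 m/s

137.2 m/s


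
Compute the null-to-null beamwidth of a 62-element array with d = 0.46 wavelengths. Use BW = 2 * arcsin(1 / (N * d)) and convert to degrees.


1/(N*d) = 1/(62*0.46) = 0.035063
BW = 2*arcsin(0.035063) = 4.0 degrees

4.0 degrees


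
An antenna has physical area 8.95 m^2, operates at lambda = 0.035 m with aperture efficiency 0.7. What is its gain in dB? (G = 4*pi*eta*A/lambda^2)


G_linear = 4*pi*0.7*8.95/0.035^2 = 64268.01
G_dB = 10*log10(64268.01) = 48.1 dB

48.1 dB


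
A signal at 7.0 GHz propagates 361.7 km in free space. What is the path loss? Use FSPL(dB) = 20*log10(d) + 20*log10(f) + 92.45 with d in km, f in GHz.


20*log10(361.7) = 51.17
20*log10(7.0) = 16.9
FSPL = 160.5 dB

160.5 dB


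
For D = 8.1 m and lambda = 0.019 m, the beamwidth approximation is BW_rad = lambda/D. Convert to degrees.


BW_rad = 0.019 / 8.1 = 0.002346
BW_deg = 0.13 degrees

0.13 degrees


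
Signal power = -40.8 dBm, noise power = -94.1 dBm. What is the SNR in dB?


SNR = -40.8 - (-94.1) = 53.3 dB

53.3 dB


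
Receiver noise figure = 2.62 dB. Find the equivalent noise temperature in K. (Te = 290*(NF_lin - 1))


NF_lin = 10^(2.62/10) = 1.8281
Te = 290 * (1.8281 - 1) = 240.1 K

240.1 K


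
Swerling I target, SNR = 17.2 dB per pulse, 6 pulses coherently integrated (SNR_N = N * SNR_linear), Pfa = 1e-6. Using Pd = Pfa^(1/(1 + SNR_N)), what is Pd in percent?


SNR_lin = 10^(17.2/10) = 52.48075
SNR_N = 6 * 52.48075 = 314.8845
1/(1 + SNR_N) = 1/315.8845 = 0.0031657
Pd = (1e-6)^0.0031657 = 0.95721
Pd = 95.7%

95.7%


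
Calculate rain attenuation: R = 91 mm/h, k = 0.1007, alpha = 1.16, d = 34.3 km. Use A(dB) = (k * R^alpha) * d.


gamma = 0.1007 * 91^1.16 = 18.858949 dB/km
A = 18.858949 * 34.3 = 646.86 dB

646.86 dB


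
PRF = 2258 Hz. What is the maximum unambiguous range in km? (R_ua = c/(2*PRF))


R_ua = 3e8 / (2 * 2258) = 66430.5 m = 66.4 km

66.4 km


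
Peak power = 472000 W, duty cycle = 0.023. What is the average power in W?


P_avg = 472000 * 0.023 = 10856.0 W

10856.0 W


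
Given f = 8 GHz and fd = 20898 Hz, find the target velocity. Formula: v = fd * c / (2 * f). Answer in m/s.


v = 20898 * 3e8 / (2 * 8000000000.0) = 391.8 m/s

391.8 m/s


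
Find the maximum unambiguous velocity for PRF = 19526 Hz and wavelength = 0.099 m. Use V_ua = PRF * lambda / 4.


V_ua = 19526 * 0.099 / 4 = 483.3 m/s

483.3 m/s


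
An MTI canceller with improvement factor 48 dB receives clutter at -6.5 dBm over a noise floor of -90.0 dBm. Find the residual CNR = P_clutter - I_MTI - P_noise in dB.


CNR = -6.5 - 48 - (-90.0) = 35.5 dB

35.5 dB


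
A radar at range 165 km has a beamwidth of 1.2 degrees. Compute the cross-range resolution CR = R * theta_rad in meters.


BW_rad = 0.020943951
CR = 165000 * 0.020943951 = 3455.8 m

3455.8 m


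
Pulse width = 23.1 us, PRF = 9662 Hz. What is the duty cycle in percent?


DC = 23.1e-6 * 9662 * 100 = 22.32%

22.32%


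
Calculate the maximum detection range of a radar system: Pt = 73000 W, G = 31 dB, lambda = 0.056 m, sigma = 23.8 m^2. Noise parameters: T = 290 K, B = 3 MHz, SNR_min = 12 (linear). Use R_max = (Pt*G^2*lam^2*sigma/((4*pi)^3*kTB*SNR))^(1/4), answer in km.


G_lin = 10^(31/10) = 1258.925412
R^4 = 73000 * 1258.925412^2 * 0.056^2 * 23.8 / ((4*pi)^3 * 1.38e-23 * 290 * 3000000.0 * 12)
R^4 = 3.02042e19 m^4
R_max = (3.02042e19)^(1/4) = 74133.9 m = 74.1 km

74.1 km


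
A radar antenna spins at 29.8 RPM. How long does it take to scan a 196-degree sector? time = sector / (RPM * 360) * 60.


t = 196 / (29.8 * 360) * 60 = 1.1 s

1.1 s


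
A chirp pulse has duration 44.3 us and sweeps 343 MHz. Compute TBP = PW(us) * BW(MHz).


TBP = 44.3 * 343 = 15194.9

15194.9


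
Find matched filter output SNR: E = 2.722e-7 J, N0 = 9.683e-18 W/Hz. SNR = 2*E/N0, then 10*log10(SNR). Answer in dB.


SNR_lin = 2 * 2.722e-7 / 9.683e-18 = 5.622e10
SNR_dB = 10*log10(5.622e10) = 107.5 dB

107.5 dB


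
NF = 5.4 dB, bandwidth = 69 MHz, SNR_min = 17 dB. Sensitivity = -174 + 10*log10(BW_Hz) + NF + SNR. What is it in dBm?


10*log10(69000000.0) = 78.39
S = -174 + 78.39 + 5.4 + 17 = -73.2 dBm

-73.2 dBm


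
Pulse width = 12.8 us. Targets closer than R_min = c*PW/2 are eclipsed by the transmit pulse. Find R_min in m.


R_min = 3e8 * 12.8e-6 / 2 = 1920.0 m

1920.0 m


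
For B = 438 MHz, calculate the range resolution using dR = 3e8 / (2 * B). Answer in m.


dR = 3e8 / (2 * 438000000.0) = 0.34 m

0.34 m


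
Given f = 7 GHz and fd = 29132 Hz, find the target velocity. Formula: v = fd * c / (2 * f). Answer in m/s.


v = 29132 * 3e8 / (2 * 7000000000.0) = 624.3 m/s

624.3 m/s


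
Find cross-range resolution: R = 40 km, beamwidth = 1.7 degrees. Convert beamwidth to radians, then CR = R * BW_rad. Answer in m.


BW_rad = 0.029670597
CR = 40000 * 0.029670597 = 1186.8 m

1186.8 m


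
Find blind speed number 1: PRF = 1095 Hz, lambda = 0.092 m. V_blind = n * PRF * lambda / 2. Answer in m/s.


V_blind = 1 * 1095 * 0.092 / 2 = 50.4 m/s

50.4 m/s


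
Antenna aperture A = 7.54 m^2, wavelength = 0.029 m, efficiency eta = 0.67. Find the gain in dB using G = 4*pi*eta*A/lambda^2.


G_linear = 4*pi*0.67*7.54/0.029^2 = 75484.89
G_dB = 10*log10(75484.89) = 48.8 dB

48.8 dB


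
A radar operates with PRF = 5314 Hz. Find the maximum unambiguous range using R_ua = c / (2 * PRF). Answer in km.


R_ua = 3e8 / (2 * 5314) = 28227.3 m = 28.2 km

28.2 km


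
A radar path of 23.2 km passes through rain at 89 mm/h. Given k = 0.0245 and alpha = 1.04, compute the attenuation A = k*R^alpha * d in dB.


gamma = 0.0245 * 89^1.04 = 2.609346 dB/km
A = 2.609346 * 23.2 = 60.54 dB

60.54 dB


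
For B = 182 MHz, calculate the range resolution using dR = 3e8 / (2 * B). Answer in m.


dR = 3e8 / (2 * 182000000.0) = 0.82 m

0.82 m


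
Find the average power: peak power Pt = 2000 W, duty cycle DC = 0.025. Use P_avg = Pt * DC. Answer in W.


P_avg = 2000 * 0.025 = 50.0 W

50.0 W


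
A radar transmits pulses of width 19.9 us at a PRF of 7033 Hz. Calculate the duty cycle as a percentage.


DC = 19.9e-6 * 7033 * 100 = 14.0%

14.0%


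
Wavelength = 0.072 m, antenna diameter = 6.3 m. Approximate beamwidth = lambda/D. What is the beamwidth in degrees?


BW_rad = 0.072 / 6.3 = 0.011429
BW_deg = 0.65 degrees

0.65 degrees


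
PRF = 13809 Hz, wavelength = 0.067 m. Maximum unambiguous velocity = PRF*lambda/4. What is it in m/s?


V_ua = 13809 * 0.067 / 4 = 231.3 m/s

231.3 m/s


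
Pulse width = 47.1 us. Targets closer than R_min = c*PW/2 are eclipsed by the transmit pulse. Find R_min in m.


R_min = 3e8 * 47.1e-6 / 2 = 7065.0 m

7065.0 m


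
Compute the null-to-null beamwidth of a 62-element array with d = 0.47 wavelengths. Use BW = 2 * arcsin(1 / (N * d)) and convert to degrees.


1/(N*d) = 1/(62*0.47) = 0.034317
BW = 2*arcsin(0.034317) = 3.9 degrees

3.9 degrees


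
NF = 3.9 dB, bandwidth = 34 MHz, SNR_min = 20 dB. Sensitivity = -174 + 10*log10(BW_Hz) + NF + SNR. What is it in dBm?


10*log10(34000000.0) = 75.31
S = -174 + 75.31 + 3.9 + 20 = -74.8 dBm

-74.8 dBm


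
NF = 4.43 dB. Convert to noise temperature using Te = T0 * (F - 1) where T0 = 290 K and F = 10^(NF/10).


NF_lin = 10^(4.43/10) = 2.77332
Te = 290 * (2.77332 - 1) = 514.3 K

514.3 K


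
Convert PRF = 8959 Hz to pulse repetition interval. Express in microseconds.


PRI = 1/8959 = 0.0001116196 s = 111.6 us

111.6 us


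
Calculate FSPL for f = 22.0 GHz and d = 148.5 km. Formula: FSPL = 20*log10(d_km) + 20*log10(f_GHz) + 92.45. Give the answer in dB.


20*log10(148.5) = 43.43
20*log10(22.0) = 26.85
FSPL = 162.7 dB

162.7 dB


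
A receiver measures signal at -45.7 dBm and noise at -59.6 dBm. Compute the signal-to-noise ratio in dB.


SNR = -45.7 - (-59.6) = 13.9 dB

13.9 dB


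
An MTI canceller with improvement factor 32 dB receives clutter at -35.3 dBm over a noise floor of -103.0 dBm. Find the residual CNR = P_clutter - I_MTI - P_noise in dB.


CNR = -35.3 - 32 - (-103.0) = 35.7 dB

35.7 dB


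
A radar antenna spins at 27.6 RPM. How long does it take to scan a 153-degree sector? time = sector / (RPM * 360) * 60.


t = 153 / (27.6 * 360) * 60 = 0.92 s

0.92 s


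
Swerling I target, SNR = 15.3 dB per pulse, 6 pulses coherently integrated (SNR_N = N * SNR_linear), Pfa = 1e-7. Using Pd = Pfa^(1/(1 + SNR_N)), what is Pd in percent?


SNR_lin = 10^(15.3/10) = 33.88442
SNR_N = 6 * 33.88442 = 203.30652
1/(1 + SNR_N) = 1/204.30652 = 0.0048946
Pd = (1e-7)^0.0048946 = 0.92414
Pd = 92.4%

92.4%


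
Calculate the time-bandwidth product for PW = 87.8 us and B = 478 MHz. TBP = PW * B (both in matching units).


TBP = 87.8 * 478 = 41968.4

41968.4


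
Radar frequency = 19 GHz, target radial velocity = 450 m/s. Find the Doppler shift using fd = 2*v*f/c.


fd = 2 * 450 * 19000000000.0 / 3e8 = 57000.0 Hz

57000.0 Hz


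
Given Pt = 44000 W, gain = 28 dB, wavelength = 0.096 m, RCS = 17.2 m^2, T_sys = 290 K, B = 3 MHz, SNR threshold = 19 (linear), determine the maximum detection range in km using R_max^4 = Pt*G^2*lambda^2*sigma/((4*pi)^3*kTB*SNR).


G_lin = 10^(28/10) = 630.957344
R^4 = 44000 * 630.957344^2 * 0.096^2 * 17.2 / ((4*pi)^3 * 1.38e-23 * 290 * 3000000.0 * 19)
R^4 = 6.13398e18 m^4
R_max = (6.13398e18)^(1/4) = 49766.3 m = 49.8 km

49.8 km


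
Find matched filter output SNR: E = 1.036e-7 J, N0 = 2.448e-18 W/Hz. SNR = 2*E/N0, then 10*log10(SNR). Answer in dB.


SNR_lin = 2 * 1.036e-7 / 2.448e-18 = 8.464e10
SNR_dB = 10*log10(8.464e10) = 109.3 dB

109.3 dB


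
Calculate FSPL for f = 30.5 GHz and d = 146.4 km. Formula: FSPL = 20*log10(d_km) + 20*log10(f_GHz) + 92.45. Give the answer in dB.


20*log10(146.4) = 43.31
20*log10(30.5) = 29.69
FSPL = 165.4 dB

165.4 dB


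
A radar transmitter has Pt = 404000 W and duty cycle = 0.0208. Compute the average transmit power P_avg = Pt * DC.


P_avg = 404000 * 0.0208 = 8403.2 W

8403.2 W


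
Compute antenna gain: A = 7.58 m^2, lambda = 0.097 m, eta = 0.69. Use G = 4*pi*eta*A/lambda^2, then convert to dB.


G_linear = 4*pi*0.69*7.58/0.097^2 = 6985.29
G_dB = 10*log10(6985.29) = 38.4 dB

38.4 dB


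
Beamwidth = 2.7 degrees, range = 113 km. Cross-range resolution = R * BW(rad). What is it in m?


BW_rad = 0.04712389
CR = 113000 * 0.04712389 = 5325.0 m

5325.0 m


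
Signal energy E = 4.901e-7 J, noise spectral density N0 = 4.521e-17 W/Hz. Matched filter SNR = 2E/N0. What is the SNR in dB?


SNR_lin = 2 * 4.901e-7 / 4.521e-17 = 2.168e10
SNR_dB = 10*log10(2.168e10) = 103.4 dB

103.4 dB


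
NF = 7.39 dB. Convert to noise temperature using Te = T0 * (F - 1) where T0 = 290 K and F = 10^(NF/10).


NF_lin = 10^(7.39/10) = 5.48277
Te = 290 * (5.48277 - 1) = 1300.0 K

1300.0 K


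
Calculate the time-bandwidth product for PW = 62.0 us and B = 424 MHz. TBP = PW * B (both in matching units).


TBP = 62.0 * 424 = 26288.0

26288.0


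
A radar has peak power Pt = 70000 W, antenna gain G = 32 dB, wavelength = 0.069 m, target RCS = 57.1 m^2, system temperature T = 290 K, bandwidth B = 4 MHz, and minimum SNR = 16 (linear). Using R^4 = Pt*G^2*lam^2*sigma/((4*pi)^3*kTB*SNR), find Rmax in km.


G_lin = 10^(32/10) = 1584.893192
R^4 = 70000 * 1584.893192^2 * 0.069^2 * 57.1 / ((4*pi)^3 * 1.38e-23 * 290 * 4000000.0 * 16)
R^4 = 9.40472e19 m^4
R_max = (9.40472e19)^(1/4) = 98477.4 m = 98.5 km

98.5 km


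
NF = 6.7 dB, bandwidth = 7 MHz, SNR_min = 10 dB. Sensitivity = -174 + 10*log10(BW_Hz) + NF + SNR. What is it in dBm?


10*log10(7000000.0) = 68.45
S = -174 + 68.45 + 6.7 + 10 = -88.8 dBm

-88.8 dBm


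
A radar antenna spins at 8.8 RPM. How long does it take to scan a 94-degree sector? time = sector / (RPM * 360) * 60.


t = 94 / (8.8 * 360) * 60 = 1.78 s

1.78 s


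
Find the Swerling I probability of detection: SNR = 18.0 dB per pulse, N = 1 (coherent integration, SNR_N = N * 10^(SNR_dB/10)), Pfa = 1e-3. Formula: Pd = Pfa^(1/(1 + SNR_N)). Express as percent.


SNR_lin = 10^(18.0/10) = 63.09573
SNR_N = 1 * 63.09573 = 63.09573
1/(1 + SNR_N) = 1/64.09573 = 0.0156017
Pd = (1e-3)^0.0156017 = 0.89783
Pd = 89.8%

89.8%


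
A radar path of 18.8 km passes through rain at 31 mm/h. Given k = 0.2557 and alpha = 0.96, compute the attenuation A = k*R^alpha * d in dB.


gamma = 0.2557 * 31^0.96 = 6.909362 dB/km
A = 6.909362 * 18.8 = 129.9 dB

129.9 dB


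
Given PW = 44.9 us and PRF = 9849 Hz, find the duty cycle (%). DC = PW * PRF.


DC = 44.9e-6 * 9849 * 100 = 44.22%

44.22%


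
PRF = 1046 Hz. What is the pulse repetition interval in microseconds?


PRI = 1/1046 = 0.0009560229 s = 956.0 us

956.0 us


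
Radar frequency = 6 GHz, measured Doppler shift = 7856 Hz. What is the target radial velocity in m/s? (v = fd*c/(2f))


v = 7856 * 3e8 / (2 * 6000000000.0) = 196.4 m/s

196.4 m/s


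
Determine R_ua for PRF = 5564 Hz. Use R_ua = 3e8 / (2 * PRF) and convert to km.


R_ua = 3e8 / (2 * 5564) = 26959.0 m = 27.0 km

27.0 km


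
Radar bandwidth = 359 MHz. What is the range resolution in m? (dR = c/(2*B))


dR = 3e8 / (2 * 359000000.0) = 0.42 m

0.42 m


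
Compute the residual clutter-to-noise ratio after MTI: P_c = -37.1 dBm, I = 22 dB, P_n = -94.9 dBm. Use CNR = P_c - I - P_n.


CNR = -37.1 - 22 - (-94.9) = 35.8 dB

35.8 dB


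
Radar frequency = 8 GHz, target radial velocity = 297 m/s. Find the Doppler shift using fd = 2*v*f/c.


fd = 2 * 297 * 8000000000.0 / 3e8 = 15840.0 Hz

15840.0 Hz


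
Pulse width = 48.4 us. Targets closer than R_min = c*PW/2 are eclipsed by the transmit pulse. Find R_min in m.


R_min = 3e8 * 48.4e-6 / 2 = 7260.0 m

7260.0 m


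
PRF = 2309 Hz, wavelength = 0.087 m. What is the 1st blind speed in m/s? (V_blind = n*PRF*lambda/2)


V_blind = 1 * 2309 * 0.087 / 2 = 100.4 m/s

100.4 m/s


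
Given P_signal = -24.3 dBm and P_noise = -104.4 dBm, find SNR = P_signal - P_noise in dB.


SNR = -24.3 - (-104.4) = 80.1 dB

80.1 dB


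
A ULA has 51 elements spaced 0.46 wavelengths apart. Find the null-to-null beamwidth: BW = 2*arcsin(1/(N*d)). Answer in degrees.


1/(N*d) = 1/(51*0.46) = 0.042626
BW = 2*arcsin(0.042626) = 4.9 degrees

4.9 degrees


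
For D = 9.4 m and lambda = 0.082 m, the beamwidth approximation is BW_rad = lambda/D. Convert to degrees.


BW_rad = 0.082 / 9.4 = 0.008723
BW_deg = 0.5 degrees

0.5 degrees


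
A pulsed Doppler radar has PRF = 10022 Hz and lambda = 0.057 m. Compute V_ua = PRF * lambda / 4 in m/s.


V_ua = 10022 * 0.057 / 4 = 142.8 m/s

142.8 m/s


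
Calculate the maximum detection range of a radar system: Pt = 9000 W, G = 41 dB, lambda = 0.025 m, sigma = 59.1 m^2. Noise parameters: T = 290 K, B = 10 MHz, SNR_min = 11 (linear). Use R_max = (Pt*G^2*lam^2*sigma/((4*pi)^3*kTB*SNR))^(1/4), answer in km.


G_lin = 10^(41/10) = 12589.254118
R^4 = 9000 * 12589.254118^2 * 0.025^2 * 59.1 / ((4*pi)^3 * 1.38e-23 * 290 * 10000000.0 * 11)
R^4 = 6.0313e19 m^4
R_max = (6.0313e19)^(1/4) = 88125.7 m = 88.1 km

88.1 km


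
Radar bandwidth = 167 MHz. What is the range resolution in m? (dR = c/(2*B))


dR = 3e8 / (2 * 167000000.0) = 0.9 m

0.9 m


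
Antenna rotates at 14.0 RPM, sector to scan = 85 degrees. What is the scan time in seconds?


t = 85 / (14.0 * 360) * 60 = 1.01 s

1.01 s


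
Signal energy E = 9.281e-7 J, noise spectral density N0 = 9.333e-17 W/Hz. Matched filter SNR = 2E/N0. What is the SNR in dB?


SNR_lin = 2 * 9.281e-7 / 9.333e-17 = 1.989e10
SNR_dB = 10*log10(1.989e10) = 103.0 dB

103.0 dB


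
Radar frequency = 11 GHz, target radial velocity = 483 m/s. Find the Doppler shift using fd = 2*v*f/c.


fd = 2 * 483 * 11000000000.0 / 3e8 = 35420.0 Hz

35420.0 Hz


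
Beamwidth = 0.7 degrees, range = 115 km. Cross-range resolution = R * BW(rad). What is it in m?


BW_rad = 0.012217305
CR = 115000 * 0.012217305 = 1405.0 m

1405.0 m


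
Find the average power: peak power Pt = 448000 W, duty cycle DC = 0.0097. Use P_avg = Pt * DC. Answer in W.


P_avg = 448000 * 0.0097 = 4345.6 W

4345.6 W


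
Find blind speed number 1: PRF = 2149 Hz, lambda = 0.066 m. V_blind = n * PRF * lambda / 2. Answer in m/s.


V_blind = 1 * 2149 * 0.066 / 2 = 70.9 m/s

70.9 m/s


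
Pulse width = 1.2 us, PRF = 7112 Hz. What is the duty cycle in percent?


DC = 1.2e-6 * 7112 * 100 = 0.85%

0.85%


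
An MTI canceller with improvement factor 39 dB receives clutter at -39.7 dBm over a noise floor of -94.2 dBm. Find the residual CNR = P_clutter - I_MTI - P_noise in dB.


CNR = -39.7 - 39 - (-94.2) = 15.5 dB

15.5 dB


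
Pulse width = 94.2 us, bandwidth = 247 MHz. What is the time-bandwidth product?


TBP = 94.2 * 247 = 23267.4

23267.4


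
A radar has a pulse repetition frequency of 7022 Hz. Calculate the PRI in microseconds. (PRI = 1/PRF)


PRI = 1/7022 = 0.0001424096 s = 142.4 us

142.4 us


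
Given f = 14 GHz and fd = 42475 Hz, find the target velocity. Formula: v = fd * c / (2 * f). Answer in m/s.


v = 42475 * 3e8 / (2 * 14000000000.0) = 455.1 m/s

455.1 m/s


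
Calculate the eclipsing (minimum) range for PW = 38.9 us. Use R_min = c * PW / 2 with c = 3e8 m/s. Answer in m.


R_min = 3e8 * 38.9e-6 / 2 = 5835.0 m

5835.0 m


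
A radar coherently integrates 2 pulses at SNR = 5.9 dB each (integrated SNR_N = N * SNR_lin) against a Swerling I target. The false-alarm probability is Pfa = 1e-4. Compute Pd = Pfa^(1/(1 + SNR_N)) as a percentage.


SNR_lin = 10^(5.9/10) = 3.89045
SNR_N = 2 * 3.89045 = 7.7809
1/(1 + SNR_N) = 1/8.7809 = 0.1138835
Pd = (1e-4)^0.1138835 = 0.35032
Pd = 35.0%

35.0%


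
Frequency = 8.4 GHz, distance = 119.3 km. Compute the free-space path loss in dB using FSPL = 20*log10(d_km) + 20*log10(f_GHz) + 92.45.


20*log10(119.3) = 41.53
20*log10(8.4) = 18.49
FSPL = 152.5 dB

152.5 dB


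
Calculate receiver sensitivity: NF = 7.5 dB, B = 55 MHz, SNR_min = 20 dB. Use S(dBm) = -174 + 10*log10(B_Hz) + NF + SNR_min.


10*log10(55000000.0) = 77.4
S = -174 + 77.4 + 7.5 + 20 = -69.1 dBm

-69.1 dBm


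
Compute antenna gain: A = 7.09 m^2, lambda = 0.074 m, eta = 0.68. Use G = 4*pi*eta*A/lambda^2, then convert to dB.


G_linear = 4*pi*0.68*7.09/0.074^2 = 11063.73
G_dB = 10*log10(11063.73) = 40.4 dB

40.4 dB


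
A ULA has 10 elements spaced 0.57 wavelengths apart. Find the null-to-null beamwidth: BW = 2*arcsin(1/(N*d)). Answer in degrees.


1/(N*d) = 1/(10*0.57) = 0.175439
BW = 2*arcsin(0.175439) = 20.2 degrees

20.2 degrees


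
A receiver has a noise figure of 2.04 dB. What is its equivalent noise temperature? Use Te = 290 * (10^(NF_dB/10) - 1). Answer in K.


NF_lin = 10^(2.04/10) = 1.599558
Te = 290 * (1.599558 - 1) = 173.9 K

173.9 K


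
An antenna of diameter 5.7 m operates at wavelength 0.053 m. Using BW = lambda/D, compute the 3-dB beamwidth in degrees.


BW_rad = 0.053 / 5.7 = 0.009298
BW_deg = 0.53 degrees

0.53 degrees


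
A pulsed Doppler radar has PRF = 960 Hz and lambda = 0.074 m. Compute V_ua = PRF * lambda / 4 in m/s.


V_ua = 960 * 0.074 / 4 = 17.8 m/s

17.8 m/s


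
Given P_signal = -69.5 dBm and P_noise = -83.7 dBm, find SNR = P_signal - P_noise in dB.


SNR = -69.5 - (-83.7) = 14.2 dB

14.2 dB


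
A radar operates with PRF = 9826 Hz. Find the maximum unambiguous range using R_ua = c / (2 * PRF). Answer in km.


R_ua = 3e8 / (2 * 9826) = 15265.6 m = 15.3 km

15.3 km


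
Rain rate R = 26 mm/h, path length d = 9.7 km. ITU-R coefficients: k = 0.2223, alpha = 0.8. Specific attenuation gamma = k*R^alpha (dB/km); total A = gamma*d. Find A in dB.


gamma = 0.2223 * 26^0.8 = 3.012438 dB/km
A = 3.012438 * 9.7 = 29.22 dB

29.22 dB


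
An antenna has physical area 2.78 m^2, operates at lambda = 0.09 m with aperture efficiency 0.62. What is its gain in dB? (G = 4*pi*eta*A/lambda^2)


G_linear = 4*pi*0.62*2.78/0.09^2 = 2674.0
G_dB = 10*log10(2674.0) = 34.3 dB

34.3 dB


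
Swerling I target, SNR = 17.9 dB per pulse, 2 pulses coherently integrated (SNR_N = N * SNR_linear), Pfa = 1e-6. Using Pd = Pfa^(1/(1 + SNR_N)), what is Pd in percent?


SNR_lin = 10^(17.9/10) = 61.6595
SNR_N = 2 * 61.6595 = 123.319
1/(1 + SNR_N) = 1/124.319 = 0.0080438
Pd = (1e-6)^0.0080438 = 0.89482
Pd = 89.5%

89.5%


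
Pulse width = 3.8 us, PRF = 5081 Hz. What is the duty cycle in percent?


DC = 3.8e-6 * 5081 * 100 = 1.93%

1.93%


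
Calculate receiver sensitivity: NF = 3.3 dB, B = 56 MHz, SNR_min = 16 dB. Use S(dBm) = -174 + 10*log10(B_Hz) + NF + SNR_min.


10*log10(56000000.0) = 77.48
S = -174 + 77.48 + 3.3 + 16 = -77.2 dBm

-77.2 dBm


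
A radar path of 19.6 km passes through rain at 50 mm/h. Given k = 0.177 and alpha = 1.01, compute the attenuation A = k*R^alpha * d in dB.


gamma = 0.177 * 50^1.01 = 9.203075 dB/km
A = 9.203075 * 19.6 = 180.38 dB

180.38 dB


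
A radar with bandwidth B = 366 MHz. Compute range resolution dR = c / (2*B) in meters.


dR = 3e8 / (2 * 366000000.0) = 0.41 m

0.41 m


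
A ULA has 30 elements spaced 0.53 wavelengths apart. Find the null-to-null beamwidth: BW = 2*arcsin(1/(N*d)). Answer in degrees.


1/(N*d) = 1/(30*0.53) = 0.062893
BW = 2*arcsin(0.062893) = 7.2 degrees

7.2 degrees


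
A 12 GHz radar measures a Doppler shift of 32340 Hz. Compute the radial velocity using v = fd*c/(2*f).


v = 32340 * 3e8 / (2 * 12000000000.0) = 404.3 m/s

404.3 m/s


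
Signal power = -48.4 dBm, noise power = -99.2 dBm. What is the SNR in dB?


SNR = -48.4 - (-99.2) = 50.8 dB

50.8 dB


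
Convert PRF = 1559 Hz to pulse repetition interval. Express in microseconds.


PRI = 1/1559 = 0.0006414368 s = 641.4 us

641.4 us


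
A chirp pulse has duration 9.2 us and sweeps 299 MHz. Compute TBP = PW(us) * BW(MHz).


TBP = 9.2 * 299 = 2750.8

2750.8


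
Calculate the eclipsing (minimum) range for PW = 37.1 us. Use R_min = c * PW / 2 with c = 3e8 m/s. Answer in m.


R_min = 3e8 * 37.1e-6 / 2 = 5565.0 m

5565.0 m


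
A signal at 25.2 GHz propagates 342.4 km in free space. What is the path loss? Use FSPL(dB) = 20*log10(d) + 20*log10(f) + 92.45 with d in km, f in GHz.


20*log10(342.4) = 50.69
20*log10(25.2) = 28.03
FSPL = 171.2 dB

171.2 dB


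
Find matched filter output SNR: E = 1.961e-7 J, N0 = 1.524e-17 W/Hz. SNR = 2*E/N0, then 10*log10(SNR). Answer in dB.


SNR_lin = 2 * 1.961e-7 / 1.524e-17 = 2.573e10
SNR_dB = 10*log10(2.573e10) = 104.1 dB

104.1 dB


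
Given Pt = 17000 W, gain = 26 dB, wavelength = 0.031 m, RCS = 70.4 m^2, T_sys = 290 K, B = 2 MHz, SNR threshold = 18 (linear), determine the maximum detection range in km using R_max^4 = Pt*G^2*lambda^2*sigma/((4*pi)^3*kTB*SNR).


G_lin = 10^(26/10) = 398.107171
R^4 = 17000 * 398.107171^2 * 0.031^2 * 70.4 / ((4*pi)^3 * 1.38e-23 * 290 * 2000000.0 * 18)
R^4 = 6.37582e17 m^4
R_max = (6.37582e17)^(1/4) = 28257.5 m = 28.3 km

28.3 km


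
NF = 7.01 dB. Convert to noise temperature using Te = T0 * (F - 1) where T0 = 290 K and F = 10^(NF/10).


NF_lin = 10^(7.01/10) = 5.023426
Te = 290 * (5.023426 - 1) = 1166.8 K

1166.8 K


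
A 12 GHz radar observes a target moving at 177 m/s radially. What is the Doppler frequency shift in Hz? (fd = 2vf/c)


fd = 2 * 177 * 12000000000.0 / 3e8 = 14160.0 Hz

14160.0 Hz


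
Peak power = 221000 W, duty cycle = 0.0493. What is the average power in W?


P_avg = 221000 * 0.0493 = 10895.3 W

10895.3 W


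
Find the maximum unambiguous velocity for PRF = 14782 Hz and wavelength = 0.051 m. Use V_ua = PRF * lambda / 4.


V_ua = 14782 * 0.051 / 4 = 188.5 m/s

188.5 m/s


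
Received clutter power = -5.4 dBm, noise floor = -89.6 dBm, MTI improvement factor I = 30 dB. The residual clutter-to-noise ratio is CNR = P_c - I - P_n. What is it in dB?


CNR = -5.4 - 30 - (-89.6) = 54.2 dB

54.2 dB


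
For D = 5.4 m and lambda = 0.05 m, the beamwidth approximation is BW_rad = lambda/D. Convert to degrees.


BW_rad = 0.05 / 5.4 = 0.009259
BW_deg = 0.53 degrees

0.53 degrees


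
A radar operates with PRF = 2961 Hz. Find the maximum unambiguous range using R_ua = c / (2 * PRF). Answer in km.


R_ua = 3e8 / (2 * 2961) = 50658.6 m = 50.7 km

50.7 km


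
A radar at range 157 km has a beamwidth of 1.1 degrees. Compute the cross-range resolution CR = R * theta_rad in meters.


BW_rad = 0.019198622
CR = 157000 * 0.019198622 = 3014.2 m

3014.2 m


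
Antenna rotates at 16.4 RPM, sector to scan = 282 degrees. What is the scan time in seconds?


t = 282 / (16.4 * 360) * 60 = 2.87 s

2.87 s


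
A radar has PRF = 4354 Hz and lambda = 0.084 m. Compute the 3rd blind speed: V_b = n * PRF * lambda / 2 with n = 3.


V_blind = 3 * 4354 * 0.084 / 2 = 548.6 m/s

548.6 m/s


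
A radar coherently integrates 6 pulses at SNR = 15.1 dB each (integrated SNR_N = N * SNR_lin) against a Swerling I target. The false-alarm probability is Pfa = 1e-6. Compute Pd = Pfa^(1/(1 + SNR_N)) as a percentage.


SNR_lin = 10^(15.1/10) = 32.35937
SNR_N = 6 * 32.35937 = 194.15622
1/(1 + SNR_N) = 1/195.15622 = 0.0051241
Pd = (1e-6)^0.0051241 = 0.93166
Pd = 93.2%

93.2%


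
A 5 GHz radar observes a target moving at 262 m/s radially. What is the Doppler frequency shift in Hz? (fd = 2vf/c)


fd = 2 * 262 * 5000000000.0 / 3e8 = 8733.3 Hz

8733.3 Hz


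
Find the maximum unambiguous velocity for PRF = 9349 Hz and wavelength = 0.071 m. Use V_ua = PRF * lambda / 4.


V_ua = 9349 * 0.071 / 4 = 165.9 m/s

165.9 m/s


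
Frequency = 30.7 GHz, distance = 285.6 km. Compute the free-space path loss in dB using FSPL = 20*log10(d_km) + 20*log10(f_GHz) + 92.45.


20*log10(285.6) = 49.12
20*log10(30.7) = 29.74
FSPL = 171.3 dB

171.3 dB


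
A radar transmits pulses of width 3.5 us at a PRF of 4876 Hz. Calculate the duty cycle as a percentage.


DC = 3.5e-6 * 4876 * 100 = 1.71%

1.71%


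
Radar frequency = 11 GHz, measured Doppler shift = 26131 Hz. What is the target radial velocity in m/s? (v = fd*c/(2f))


v = 26131 * 3e8 / (2 * 11000000000.0) = 356.3 m/s

356.3 m/s


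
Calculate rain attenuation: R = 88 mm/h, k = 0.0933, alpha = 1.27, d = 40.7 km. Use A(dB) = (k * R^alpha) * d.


gamma = 0.0933 * 88^1.27 = 27.502656 dB/km
A = 27.502656 * 40.7 = 1119.36 dB

1119.36 dB


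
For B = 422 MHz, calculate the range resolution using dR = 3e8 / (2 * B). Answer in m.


dR = 3e8 / (2 * 422000000.0) = 0.36 m

0.36 m


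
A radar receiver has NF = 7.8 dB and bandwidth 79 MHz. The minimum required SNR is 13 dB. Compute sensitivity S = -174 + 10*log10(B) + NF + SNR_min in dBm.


10*log10(79000000.0) = 78.98
S = -174 + 78.98 + 7.8 + 13 = -74.2 dBm

-74.2 dBm


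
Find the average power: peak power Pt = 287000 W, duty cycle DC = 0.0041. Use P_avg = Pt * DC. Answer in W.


P_avg = 287000 * 0.0041 = 1176.7 W

1176.7 W


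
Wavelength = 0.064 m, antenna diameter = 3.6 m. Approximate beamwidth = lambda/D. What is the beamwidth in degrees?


BW_rad = 0.064 / 3.6 = 0.017778
BW_deg = 1.02 degrees

1.02 degrees


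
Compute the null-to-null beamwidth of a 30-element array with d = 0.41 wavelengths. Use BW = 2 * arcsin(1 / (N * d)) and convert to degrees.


1/(N*d) = 1/(30*0.41) = 0.081301
BW = 2*arcsin(0.081301) = 9.3 degrees

9.3 degrees


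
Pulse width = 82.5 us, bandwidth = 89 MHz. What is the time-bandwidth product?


TBP = 82.5 * 89 = 7342.5

7342.5


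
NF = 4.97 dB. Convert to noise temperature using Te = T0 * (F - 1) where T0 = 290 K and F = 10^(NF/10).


NF_lin = 10^(4.97/10) = 3.140509
Te = 290 * (3.140509 - 1) = 620.7 K

620.7 K


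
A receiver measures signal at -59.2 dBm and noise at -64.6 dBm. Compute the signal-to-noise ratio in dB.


SNR = -59.2 - (-64.6) = 5.4 dB

5.4 dB


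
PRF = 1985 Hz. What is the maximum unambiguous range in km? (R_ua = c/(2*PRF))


R_ua = 3e8 / (2 * 1985) = 75566.8 m = 75.6 km

75.6 km


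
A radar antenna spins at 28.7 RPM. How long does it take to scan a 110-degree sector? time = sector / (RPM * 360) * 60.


t = 110 / (28.7 * 360) * 60 = 0.64 s

0.64 s


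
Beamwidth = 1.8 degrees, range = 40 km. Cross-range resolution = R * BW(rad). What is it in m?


BW_rad = 0.031415927
CR = 40000 * 0.031415927 = 1256.6 m

1256.6 m


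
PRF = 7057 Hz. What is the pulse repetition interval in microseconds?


PRI = 1/7057 = 0.0001417033 s = 141.7 us

141.7 us


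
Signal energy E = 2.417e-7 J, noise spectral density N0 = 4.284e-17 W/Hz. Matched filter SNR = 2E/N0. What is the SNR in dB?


SNR_lin = 2 * 2.417e-7 / 4.284e-17 = 1.128e10
SNR_dB = 10*log10(1.128e10) = 100.5 dB

100.5 dB


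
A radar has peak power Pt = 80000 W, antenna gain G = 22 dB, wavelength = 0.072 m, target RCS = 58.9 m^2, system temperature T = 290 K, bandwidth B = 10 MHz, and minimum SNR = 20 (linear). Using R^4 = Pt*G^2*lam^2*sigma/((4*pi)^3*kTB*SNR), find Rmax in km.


G_lin = 10^(22/10) = 158.489319
R^4 = 80000 * 158.489319^2 * 0.072^2 * 58.9 / ((4*pi)^3 * 1.38e-23 * 290 * 10000000.0 * 20)
R^4 = 3.86308e17 m^4
R_max = (3.86308e17)^(1/4) = 24930.6 m = 24.9 km

24.9 km


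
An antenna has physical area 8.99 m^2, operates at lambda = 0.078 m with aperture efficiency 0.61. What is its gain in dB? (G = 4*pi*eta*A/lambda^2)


G_linear = 4*pi*0.61*8.99/0.078^2 = 11326.88
G_dB = 10*log10(11326.88) = 40.5 dB

40.5 dB


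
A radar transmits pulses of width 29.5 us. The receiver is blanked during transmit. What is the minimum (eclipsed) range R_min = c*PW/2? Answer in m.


R_min = 3e8 * 29.5e-6 / 2 = 4425.0 m

4425.0 m


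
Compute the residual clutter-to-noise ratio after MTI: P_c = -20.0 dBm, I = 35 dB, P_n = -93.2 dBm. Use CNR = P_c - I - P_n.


CNR = -20.0 - 35 - (-93.2) = 38.2 dB

38.2 dB


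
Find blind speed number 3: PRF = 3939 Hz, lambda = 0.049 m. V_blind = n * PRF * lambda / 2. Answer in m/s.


V_blind = 3 * 3939 * 0.049 / 2 = 289.5 m/s

289.5 m/s


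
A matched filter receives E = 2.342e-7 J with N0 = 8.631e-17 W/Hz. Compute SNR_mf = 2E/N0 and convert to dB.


SNR_lin = 2 * 2.342e-7 / 8.631e-17 = 5.427e9
SNR_dB = 10*log10(5.427e9) = 97.3 dB

97.3 dB


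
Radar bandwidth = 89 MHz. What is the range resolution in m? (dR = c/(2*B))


dR = 3e8 / (2 * 89000000.0) = 1.69 m

1.69 m


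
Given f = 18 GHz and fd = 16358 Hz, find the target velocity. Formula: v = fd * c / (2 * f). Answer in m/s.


v = 16358 * 3e8 / (2 * 18000000000.0) = 136.3 m/s

136.3 m/s


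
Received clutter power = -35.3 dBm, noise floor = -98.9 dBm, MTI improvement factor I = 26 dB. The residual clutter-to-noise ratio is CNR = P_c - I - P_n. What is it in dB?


CNR = -35.3 - 26 - (-98.9) = 37.6 dB

37.6 dB


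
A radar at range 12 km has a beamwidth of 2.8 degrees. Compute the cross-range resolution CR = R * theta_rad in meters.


BW_rad = 0.048869219
CR = 12000 * 0.048869219 = 586.4 m

586.4 m


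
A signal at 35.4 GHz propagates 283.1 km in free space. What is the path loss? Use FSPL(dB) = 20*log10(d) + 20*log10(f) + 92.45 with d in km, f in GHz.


20*log10(283.1) = 49.04
20*log10(35.4) = 30.98
FSPL = 172.5 dB

172.5 dB


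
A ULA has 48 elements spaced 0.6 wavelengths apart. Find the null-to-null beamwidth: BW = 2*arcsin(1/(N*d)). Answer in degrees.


1/(N*d) = 1/(48*0.6) = 0.034722
BW = 2*arcsin(0.034722) = 4.0 degrees

4.0 degrees


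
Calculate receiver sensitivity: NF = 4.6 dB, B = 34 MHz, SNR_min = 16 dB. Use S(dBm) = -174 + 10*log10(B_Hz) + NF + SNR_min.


10*log10(34000000.0) = 75.31
S = -174 + 75.31 + 4.6 + 16 = -78.1 dBm

-78.1 dBm


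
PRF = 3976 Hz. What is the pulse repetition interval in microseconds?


PRI = 1/3976 = 0.0002515091 s = 251.5 us

251.5 us


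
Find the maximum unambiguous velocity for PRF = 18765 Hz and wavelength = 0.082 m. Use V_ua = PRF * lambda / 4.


V_ua = 18765 * 0.082 / 4 = 384.7 m/s

384.7 m/s


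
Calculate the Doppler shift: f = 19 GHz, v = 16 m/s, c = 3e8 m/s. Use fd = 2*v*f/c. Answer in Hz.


fd = 2 * 16 * 19000000000.0 / 3e8 = 2026.7 Hz

2026.7 Hz


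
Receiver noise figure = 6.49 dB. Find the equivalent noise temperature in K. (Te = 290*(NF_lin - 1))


NF_lin = 10^(6.49/10) = 4.456562
Te = 290 * (4.456562 - 1) = 1002.4 K

1002.4 K
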